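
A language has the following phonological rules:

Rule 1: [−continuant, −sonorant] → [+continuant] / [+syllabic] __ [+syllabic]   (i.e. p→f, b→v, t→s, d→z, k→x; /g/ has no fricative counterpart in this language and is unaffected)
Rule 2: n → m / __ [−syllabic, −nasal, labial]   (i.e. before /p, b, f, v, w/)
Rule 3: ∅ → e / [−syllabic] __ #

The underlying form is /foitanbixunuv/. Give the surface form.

Rule 1 (intervocalic spirantization): /t/ is a stop between vowels /i/ and /a/, so it spirantizes to the fricative [s]. /foitanbixunuv/ → foisanbixunuv.
Rule 2 (nasal place assimilation): /n/ precedes the labial consonant /b/, so it assimilates in place to [m]. /foisanbixunuv/ → foisambixunuv.
Rule 3 (final e-epenthesis): the form ends in the consonant /v/, so [e] is inserted word-finally. /foisambixunuv/ → foisambixunuve.

foisambixunuve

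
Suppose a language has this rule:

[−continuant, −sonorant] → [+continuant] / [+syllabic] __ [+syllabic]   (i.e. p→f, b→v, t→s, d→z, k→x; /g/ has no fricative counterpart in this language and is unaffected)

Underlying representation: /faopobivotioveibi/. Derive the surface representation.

/p/ is a stop between vowels /o/ and /o/, so it spirantizes to the fricative [f].
/b/ is a stop between vowels /o/ and /i/, so it spirantizes to the fricative [v].
/t/ is a stop between vowels /o/ and /i/, so it spirantizes to the fricative [s].
/b/ is a stop between vowels /i/ and /i/, so it spirantizes to the fricative [v].
Surface form: [faofovivosioveivi].

faofovivosioveivi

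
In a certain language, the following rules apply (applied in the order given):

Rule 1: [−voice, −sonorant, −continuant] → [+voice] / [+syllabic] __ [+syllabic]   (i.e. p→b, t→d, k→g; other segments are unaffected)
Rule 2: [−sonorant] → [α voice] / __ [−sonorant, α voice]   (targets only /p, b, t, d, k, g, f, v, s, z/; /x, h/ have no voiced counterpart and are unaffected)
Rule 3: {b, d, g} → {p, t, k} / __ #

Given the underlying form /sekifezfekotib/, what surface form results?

segifesfegodip

Rule 1 (intervocalic voicing): /k/ is a voiceless stop between vowels /e/ and /i/, so it voices to [g]. /k/ is a voiceless stop between vowels /e/ and /o/, so it voices to [g]. /t/ is a voiceless stop between vowels /o/ and /i/, so it voices to [d]. /sekifezfekotib/ → segifezfegodib.
Rule 2 (regressive voicing assimilation): /z/ precedes the voiceless obstruent /f/, so it devoices to [s] by assimilation. /segifezfegodib/ → segifesfegodib.
Rule 3 (final devoicing): /b/ is a voiced stop in word-final position, so it devoices to [p]. /segifesfegodib/ → segifesfegodip.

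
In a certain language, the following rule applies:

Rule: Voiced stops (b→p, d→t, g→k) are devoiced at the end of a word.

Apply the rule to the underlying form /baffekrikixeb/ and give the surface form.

baffekrikixep

Scanning /baffekrikixeb/: /b/ at position 1 is not in the conditioning environment; /b/ is a voiced stop in word-final position, so it devoices to [p].
Result: [baffekrikixep].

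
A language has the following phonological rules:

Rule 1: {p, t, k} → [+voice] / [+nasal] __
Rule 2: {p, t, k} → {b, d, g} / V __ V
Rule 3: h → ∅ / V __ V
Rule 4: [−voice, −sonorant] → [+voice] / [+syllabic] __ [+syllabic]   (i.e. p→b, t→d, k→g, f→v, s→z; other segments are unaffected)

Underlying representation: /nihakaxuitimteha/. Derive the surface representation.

Rule 1 (post-nasal voicing): /t/ is a voiceless stop immediately after the nasal /m/, so it voices to [d]. /nihakaxuitimteha/ → nihakaxuitimdeha.
Rule 2 (intervocalic voicing): /k/ is a voiceless stop between vowels /a/ and /a/, so it voices to [g]. /t/ is a voiceless stop between vowels /i/ and /i/, so it voices to [d]. /nihakaxuitimdeha/ → nihagaxuidimdeha.
Rule 3 (intervocalic h-deletion): /h/ occurs between vowels /i/ and /a/, so it deletes. /h/ occurs between vowels /e/ and /a/, so it deletes. /nihagaxuidimdeha/ → niagaxuidimdea.
Rule 4 (intervocalic voicing): no segment meets the environment; /niagaxuidimdea/ is unchanged.

niagaxuidimdea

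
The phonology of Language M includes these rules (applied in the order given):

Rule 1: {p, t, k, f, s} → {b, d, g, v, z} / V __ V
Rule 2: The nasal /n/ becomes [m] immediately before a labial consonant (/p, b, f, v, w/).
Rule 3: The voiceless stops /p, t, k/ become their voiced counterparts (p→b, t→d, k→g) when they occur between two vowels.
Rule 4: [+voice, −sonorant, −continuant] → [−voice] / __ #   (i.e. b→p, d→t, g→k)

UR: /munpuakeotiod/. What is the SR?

mumpuageodiot

Rule 1 (intervocalic voicing): /k/ is a voiceless obstruent between vowels /a/ and /e/, so it voices to [g]. /t/ is a voiceless obstruent between vowels /o/ and /i/, so it voices to [d]. /munpuakeotiod/ → munpuageodiod.
Rule 2 (nasal place assimilation): /n/ precedes the labial consonant /p/, so it assimilates in place to [m]. /munpuageodiod/ → mumpuageodiod.
Rule 3 (intervocalic voicing): no segment meets the environment; /mumpuageodiod/ is unchanged.
Rule 4 (final devoicing): /d/ is a voiced stop in word-final position, so it devoices to [t]. /mumpuageodiod/ → mumpuageodiot.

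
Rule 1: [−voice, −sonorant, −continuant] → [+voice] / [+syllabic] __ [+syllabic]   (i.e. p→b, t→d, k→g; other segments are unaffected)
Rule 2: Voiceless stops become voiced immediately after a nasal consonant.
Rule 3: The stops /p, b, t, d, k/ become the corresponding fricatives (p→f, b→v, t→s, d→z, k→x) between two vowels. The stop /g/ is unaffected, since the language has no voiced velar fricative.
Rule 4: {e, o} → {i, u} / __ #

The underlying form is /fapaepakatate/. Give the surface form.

Rule 1 (intervocalic voicing): /p/ is a voiceless stop between vowels /a/ and /a/, so it voices to [b]. /p/ is a voiceless stop between vowels /e/ and /a/, so it voices to [b]. /k/ is a voiceless stop between vowels /a/ and /a/, so it voices to [g]. /t/ is a voiceless stop between vowels /a/ and /a/, so it voices to [d]. /t/ is a voiceless stop between vowels /a/ and /e/, so it voices to [d]. /fapaepakatate/ → fabaebagadade.
Rule 2 (post-nasal voicing): no segment meets the environment; /fabaebagadade/ is unchanged.
Rule 3 (intervocalic spirantization): /b/ is a stop between vowels /a/ and /a/, so it spirantizes to the fricative [v]. /b/ is a stop between vowels /e/ and /a/, so it spirantizes to the fricative [v]. /d/ is a stop between vowels /a/ and /a/, so it spirantizes to the fricative [z]. /d/ is a stop between vowels /a/ and /e/, so it spirantizes to the fricative [z]. /fabaebagadade/ → favaevagazaze.
Rule 4 (final vowel raising): /e/ is a mid vowel in word-final position, so it raises to [i]. /favaevagazaze/ → favaevagazazi.

favaevagazazi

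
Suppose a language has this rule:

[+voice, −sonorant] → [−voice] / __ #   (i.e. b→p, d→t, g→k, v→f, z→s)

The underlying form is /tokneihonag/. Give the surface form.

/g/ is a voiced obstruent in word-final position, so it devoices to [k].
Surface form: [tokneihonak].

tokneihonak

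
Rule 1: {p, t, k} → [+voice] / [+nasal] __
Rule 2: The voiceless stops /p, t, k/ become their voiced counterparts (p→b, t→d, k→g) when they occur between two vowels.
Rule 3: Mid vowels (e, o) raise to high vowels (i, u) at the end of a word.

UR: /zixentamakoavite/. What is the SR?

zixendamagoavidi

Rule 1 (post-nasal voicing): /t/ is a voiceless stop immediately after the nasal /n/, so it voices to [d]. /zixentamakoavite/ → zixendamakoavite.
Rule 2 (intervocalic voicing): /k/ is a voiceless stop between vowels /a/ and /o/, so it voices to [g]. /t/ is a voiceless stop between vowels /i/ and /e/, so it voices to [d]. /zixendamakoavite/ → zixendamagoavide.
Rule 3 (final vowel raising): /e/ is a mid vowel in word-final position, so it raises to [i]. /zixendamagoavide/ → zixendamagoavidi.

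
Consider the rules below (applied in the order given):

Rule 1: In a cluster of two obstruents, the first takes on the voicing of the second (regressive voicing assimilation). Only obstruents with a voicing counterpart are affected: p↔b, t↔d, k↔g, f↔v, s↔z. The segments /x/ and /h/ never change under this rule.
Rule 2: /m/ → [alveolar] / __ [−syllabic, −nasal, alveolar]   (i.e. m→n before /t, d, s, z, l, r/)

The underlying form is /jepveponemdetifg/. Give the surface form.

Rule 1 (regressive voicing assimilation): /p/ precedes the voiced obstruent /v/, so it voices to [b] by assimilation. /f/ precedes the voiced obstruent /g/, so it voices to [v] by assimilation. /jepveponemdetifg/ → jebveponemdetivg.
Rule 2 (nasal place assimilation): /m/ precedes the alveolar consonant /d/, so it assimilates in place to [n]. /jebveponemdetivg/ → jebveponendetivg.

jebveponendetivg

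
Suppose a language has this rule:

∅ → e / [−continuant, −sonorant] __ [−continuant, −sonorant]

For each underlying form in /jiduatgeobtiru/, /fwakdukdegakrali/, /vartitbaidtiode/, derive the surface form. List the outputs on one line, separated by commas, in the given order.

/jiduatgeobtiru/: /t/ and /g/ form a stop–stop cluster, so [e] is inserted between them. /b/ and /t/ form a stop–stop cluster, so [e] is inserted between them. → [jiduategeobetiru].
/fwakdukdegakrali/: /k/ and /d/ form a stop–stop cluster, so [e] is inserted between them. /k/ and /d/ form a stop–stop cluster, so [e] is inserted between them. → [fwakedukedegakrali].
/vartitbaidtiode/: /t/ and /b/ form a stop–stop cluster, so [e] is inserted between them. /d/ and /t/ form a stop–stop cluster, so [e] is inserted between them. → [vartitebaidetiode].

jiduategeobetiru, fwakedukedegakrali, vartitebaidetiode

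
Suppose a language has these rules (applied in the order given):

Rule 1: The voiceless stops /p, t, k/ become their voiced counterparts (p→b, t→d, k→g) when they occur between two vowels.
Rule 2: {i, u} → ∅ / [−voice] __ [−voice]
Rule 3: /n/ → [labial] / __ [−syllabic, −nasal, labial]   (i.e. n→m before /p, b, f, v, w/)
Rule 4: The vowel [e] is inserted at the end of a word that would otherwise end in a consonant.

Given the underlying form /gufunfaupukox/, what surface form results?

gufumfaubugoxe

Rule 1 (intervocalic voicing): /p/ is a voiceless stop between vowels /u/ and /u/, so it voices to [b]. /k/ is a voiceless stop between vowels /u/ and /o/, so it voices to [g]. /gufunfaupukox/ → gufunfaubugox.
Rule 2 (high vowel syncope): no segment meets the environment; /gufunfaubugox/ is unchanged.
Rule 3 (nasal place assimilation): /n/ precedes the labial consonant /f/, so it assimilates in place to [m]. /gufunfaubugox/ → gufumfaubugox.
Rule 4 (final e-epenthesis): the form ends in the consonant /x/, so [e] is inserted word-finally. /gufumfaubugox/ → gufumfaubugoxe.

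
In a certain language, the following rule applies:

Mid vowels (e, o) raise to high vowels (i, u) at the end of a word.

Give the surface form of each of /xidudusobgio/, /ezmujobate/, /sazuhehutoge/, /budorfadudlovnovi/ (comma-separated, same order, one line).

xidudusobgiu, ezmujobati, sazuhehutogi, budorfadudlovnovi

/xidudusobgio/: /o/ is a mid vowel in word-final position, so it raises to [u]. → [xidudusobgiu].
/ezmujobate/: /e/ is a mid vowel in word-final position, so it raises to [i]. → [ezmujobati].
/sazuhehutoge/: /e/ is a mid vowel in word-final position, so it raises to [i]. → [sazuhehutogi].
/budorfadudlovnovi/: the rule's environment is not met; surfaces unchanged as [budorfadudlovnovi].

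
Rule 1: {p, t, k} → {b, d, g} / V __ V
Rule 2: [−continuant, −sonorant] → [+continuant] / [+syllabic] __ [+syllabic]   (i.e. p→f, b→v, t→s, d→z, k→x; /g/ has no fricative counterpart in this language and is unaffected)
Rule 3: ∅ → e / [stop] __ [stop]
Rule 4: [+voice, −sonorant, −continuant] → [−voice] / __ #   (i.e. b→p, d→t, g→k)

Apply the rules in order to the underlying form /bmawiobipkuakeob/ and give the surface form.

bmawiovipekuageop

Rule 1 (intervocalic voicing): /k/ is a voiceless stop between vowels /a/ and /e/, so it voices to [g]. /bmawiobipkuakeob/ → bmawiobipkuageob.
Rule 2 (intervocalic spirantization): /b/ is a stop between vowels /o/ and /i/, so it spirantizes to the fricative [v]. /bmawiobipkuageob/ → bmawiovipkuageob.
Rule 3 (stop-cluster e-epenthesis): /p/ and /k/ form a stop–stop cluster, so [e] is inserted between them. /bmawiovipkuageob/ → bmawiovipekuageob.
Rule 4 (final devoicing): /b/ is a voiced stop in word-final position, so it devoices to [p]. /bmawiovipekuageob/ → bmawiovipekuageop.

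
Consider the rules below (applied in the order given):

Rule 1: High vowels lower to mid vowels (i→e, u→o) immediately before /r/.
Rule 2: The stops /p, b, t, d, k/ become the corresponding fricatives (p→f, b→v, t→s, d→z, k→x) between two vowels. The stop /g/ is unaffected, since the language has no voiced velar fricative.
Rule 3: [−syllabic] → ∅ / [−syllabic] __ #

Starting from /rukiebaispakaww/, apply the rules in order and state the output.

Rule 1 (pre-rhotic lowering): no segment meets the environment; /rukiebaispakaww/ is unchanged.
Rule 2 (intervocalic spirantization): /k/ is a stop between vowels /u/ and /i/, so it spirantizes to the fricative [x]. /b/ is a stop between vowels /e/ and /a/, so it spirantizes to the fricative [v]. /k/ is a stop between vowels /a/ and /a/, so it spirantizes to the fricative [x]. /rukiebaispakaww/ → ruxievaispaxaww.
Rule 3 (final cluster simplification): /w/ is the second consonant of a word-final cluster /ww/, so it deletes. /ruxievaispaxaww/ → ruxievaispaxaw.

ruxievaispaxaw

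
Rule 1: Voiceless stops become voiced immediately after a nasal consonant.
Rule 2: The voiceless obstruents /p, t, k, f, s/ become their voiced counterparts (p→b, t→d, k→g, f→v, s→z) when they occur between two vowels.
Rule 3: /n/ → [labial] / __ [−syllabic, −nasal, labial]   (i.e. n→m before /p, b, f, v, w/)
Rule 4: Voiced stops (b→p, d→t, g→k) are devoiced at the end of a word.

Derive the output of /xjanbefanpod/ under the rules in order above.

Rule 1 (post-nasal voicing): /p/ is a voiceless stop immediately after the nasal /n/, so it voices to [b]. /xjanbefanpod/ → xjanbefanbod.
Rule 2 (intervocalic voicing): /f/ is a voiceless obstruent between vowels /e/ and /a/, so it voices to [v]. /xjanbefanbod/ → xjanbevanbod.
Rule 3 (nasal place assimilation): /n/ precedes the labial consonant /b/, so it assimilates in place to [m]. /n/ precedes the labial consonant /b/, so it assimilates in place to [m]. /xjanbevanbod/ → xjambevambod.
Rule 4 (final devoicing): /d/ is a voiced stop in word-final position, so it devoices to [t]. /xjambevambod/ → xjambevambot.

xjambevambot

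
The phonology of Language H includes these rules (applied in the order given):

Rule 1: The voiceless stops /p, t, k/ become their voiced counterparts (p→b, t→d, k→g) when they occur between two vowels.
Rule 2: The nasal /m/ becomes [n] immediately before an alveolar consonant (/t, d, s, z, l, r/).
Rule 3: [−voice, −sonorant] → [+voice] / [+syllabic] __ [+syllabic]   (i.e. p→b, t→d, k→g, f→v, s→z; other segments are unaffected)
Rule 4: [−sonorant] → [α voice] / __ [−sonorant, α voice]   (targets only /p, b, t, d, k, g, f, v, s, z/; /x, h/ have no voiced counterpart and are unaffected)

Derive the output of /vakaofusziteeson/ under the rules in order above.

Rule 1 (intervocalic voicing): /k/ is a voiceless stop between vowels /a/ and /a/, so it voices to [g]. /t/ is a voiceless stop between vowels /i/ and /e/, so it voices to [d]. /vakaofusziteeson/ → vagaofuszideeson.
Rule 2 (nasal place assimilation): no segment meets the environment; /vagaofuszideeson/ is unchanged.
Rule 3 (intervocalic voicing): /f/ is a voiceless obstruent between vowels /o/ and /u/, so it voices to [v]. /s/ is a voiceless obstruent between vowels /e/ and /o/, so it voices to [z]. /vagaofuszideeson/ → vagaovuszideezon.
Rule 4 (regressive voicing assimilation): /s/ precedes the voiced obstruent /z/, so it voices to [z] by assimilation. /vagaovuszideezon/ → vagaovuzzideezon.

vagaovuzzideezon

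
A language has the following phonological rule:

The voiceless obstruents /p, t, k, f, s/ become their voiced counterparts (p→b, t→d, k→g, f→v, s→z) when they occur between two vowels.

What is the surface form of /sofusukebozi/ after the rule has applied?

sovuzugebozi

Scanning /sofusukebozi/: /s/ at position 1 is not in the conditioning environment; /f/ is a voiceless obstruent between vowels /o/ and /u/, so it voices to [v]; /s/ is a voiceless obstruent between vowels /u/ and /u/, so it voices to [z]; /k/ is a voiceless obstruent between vowels /u/ and /e/, so it voices to [g].
Result: [sovuzugebozi].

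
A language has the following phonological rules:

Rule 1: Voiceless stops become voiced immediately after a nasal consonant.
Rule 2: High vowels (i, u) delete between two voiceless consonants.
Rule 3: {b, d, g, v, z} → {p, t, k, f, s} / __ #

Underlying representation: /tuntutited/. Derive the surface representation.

tunduttet

Rule 1 (post-nasal voicing): /t/ is a voiceless stop immediately after the nasal /n/, so it voices to [d]. /tuntutited/ → tundutited.
Rule 2 (high vowel syncope): /i/ is a high vowel flanked by voiceless consonants /t/ and /t/, so it deletes. /tundutited/ → tundutted.
Rule 3 (final devoicing): /d/ is a voiced obstruent in word-final position, so it devoices to [t]. /tundutted/ → tunduttet.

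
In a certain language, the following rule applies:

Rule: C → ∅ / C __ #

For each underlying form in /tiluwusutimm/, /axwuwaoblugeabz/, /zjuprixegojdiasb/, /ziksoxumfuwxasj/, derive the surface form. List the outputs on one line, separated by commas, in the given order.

/tiluwusutimm/: /m/ is the second consonant of a word-final cluster /mm/, so it deletes. → [tiluwusutim].
/axwuwaoblugeabz/: /z/ is the second consonant of a word-final cluster /bz/, so it deletes. → [axwuwaoblugeab].
/zjuprixegojdiasb/: /b/ is the second consonant of a word-final cluster /sb/, so it deletes. → [zjuprixegojdias].
/ziksoxumfuwxasj/: /j/ is the second consonant of a word-final cluster /sj/, so it deletes. → [ziksoxumfuwxas].

tiluwusutim, axwuwaoblugeab, zjuprixegojdias, ziksoxumfuwxas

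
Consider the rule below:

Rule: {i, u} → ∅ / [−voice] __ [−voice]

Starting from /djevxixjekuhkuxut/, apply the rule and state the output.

djevxxjekhkxt

/i/ is a high vowel flanked by voiceless consonants /x/ and /x/, so it deletes.
/u/ is a high vowel flanked by voiceless consonants /k/ and /h/, so it deletes.
/u/ is a high vowel flanked by voiceless consonants /k/ and /x/, so it deletes.
/u/ is a high vowel flanked by voiceless consonants /x/ and /t/, so it deletes.
Surface form: [djevxxjekhkxt].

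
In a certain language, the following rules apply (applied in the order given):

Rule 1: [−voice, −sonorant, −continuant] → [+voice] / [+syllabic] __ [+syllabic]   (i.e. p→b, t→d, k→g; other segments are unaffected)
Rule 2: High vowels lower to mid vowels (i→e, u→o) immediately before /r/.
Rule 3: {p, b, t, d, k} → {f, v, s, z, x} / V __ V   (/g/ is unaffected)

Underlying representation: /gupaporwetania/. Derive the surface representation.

Rule 1 (intervocalic voicing): /p/ is a voiceless stop between vowels /u/ and /a/, so it voices to [b]. /p/ is a voiceless stop between vowels /a/ and /o/, so it voices to [b]. /t/ is a voiceless stop between vowels /e/ and /a/, so it voices to [d]. /gupaporwetania/ → gubaborwedania.
Rule 2 (pre-rhotic lowering): no segment meets the environment; /gubaborwedania/ is unchanged.
Rule 3 (intervocalic spirantization): /b/ is a stop between vowels /u/ and /a/, so it spirantizes to the fricative [v]. /b/ is a stop between vowels /a/ and /o/, so it spirantizes to the fricative [v]. /d/ is a stop between vowels /e/ and /a/, so it spirantizes to the fricative [z]. /gubaborwedania/ → guvavorwezania.

guvavorwezania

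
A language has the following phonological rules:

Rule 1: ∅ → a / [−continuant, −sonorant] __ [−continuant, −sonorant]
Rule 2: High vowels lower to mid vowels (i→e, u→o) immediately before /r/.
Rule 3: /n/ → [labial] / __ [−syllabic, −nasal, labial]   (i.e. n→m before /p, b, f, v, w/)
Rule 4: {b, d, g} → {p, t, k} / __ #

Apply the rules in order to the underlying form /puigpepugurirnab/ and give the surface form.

Rule 1 (stop-cluster a-epenthesis): /g/ and /p/ form a stop–stop cluster, so [a] is inserted between them. /puigpepugurirnab/ → puigapepugurirnab.
Rule 2 (pre-rhotic lowering): /u/ is a high vowel immediately before /r/, so it lowers to [o]. /i/ is a high vowel immediately before /r/, so it lowers to [e]. /puigapepugurirnab/ → puigapepugorernab.
Rule 3 (nasal place assimilation): no segment meets the environment; /puigapepugorernab/ is unchanged.
Rule 4 (final devoicing): /b/ is a voiced stop in word-final position, so it devoices to [p]. /puigapepugorernab/ → puigapepugorernap.

puigapepugorernap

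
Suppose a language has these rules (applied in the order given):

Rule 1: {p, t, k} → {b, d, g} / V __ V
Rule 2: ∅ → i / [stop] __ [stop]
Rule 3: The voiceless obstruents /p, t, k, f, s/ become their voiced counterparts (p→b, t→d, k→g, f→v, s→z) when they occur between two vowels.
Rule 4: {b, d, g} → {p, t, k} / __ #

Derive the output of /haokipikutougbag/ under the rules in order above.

Rule 1 (intervocalic voicing): /k/ is a voiceless stop between vowels /o/ and /i/, so it voices to [g]. /p/ is a voiceless stop between vowels /i/ and /i/, so it voices to [b]. /k/ is a voiceless stop between vowels /i/ and /u/, so it voices to [g]. /t/ is a voiceless stop between vowels /u/ and /o/, so it voices to [d]. /haokipikutougbag/ → haogibigudougbag.
Rule 2 (stop-cluster i-epenthesis): /g/ and /b/ form a stop–stop cluster, so [i] is inserted between them. /haogibigudougbag/ → haogibigudougibag.
Rule 3 (intervocalic voicing): no segment meets the environment; /haogibigudougibag/ is unchanged.
Rule 4 (final devoicing): /g/ is a voiced stop in word-final position, so it devoices to [k]. /haogibigudougibag/ → haogibigudougibak.

haogibigudougibak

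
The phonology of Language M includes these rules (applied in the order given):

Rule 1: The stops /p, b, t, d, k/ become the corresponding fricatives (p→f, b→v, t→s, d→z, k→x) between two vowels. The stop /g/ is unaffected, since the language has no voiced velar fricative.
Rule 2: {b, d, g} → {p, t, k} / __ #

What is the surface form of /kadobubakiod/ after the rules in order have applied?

kazovuvaxiot

Rule 1 (intervocalic spirantization): /d/ is a stop between vowels /a/ and /o/, so it spirantizes to the fricative [z]. /b/ is a stop between vowels /o/ and /u/, so it spirantizes to the fricative [v]. /b/ is a stop between vowels /u/ and /a/, so it spirantizes to the fricative [v]. /k/ is a stop between vowels /a/ and /i/, so it spirantizes to the fricative [x]. /kadobubakiod/ → kazovuvaxiod.
Rule 2 (final devoicing): /d/ is a voiced stop in word-final position, so it devoices to [t]. /kazovuvaxiod/ → kazovuvaxiot.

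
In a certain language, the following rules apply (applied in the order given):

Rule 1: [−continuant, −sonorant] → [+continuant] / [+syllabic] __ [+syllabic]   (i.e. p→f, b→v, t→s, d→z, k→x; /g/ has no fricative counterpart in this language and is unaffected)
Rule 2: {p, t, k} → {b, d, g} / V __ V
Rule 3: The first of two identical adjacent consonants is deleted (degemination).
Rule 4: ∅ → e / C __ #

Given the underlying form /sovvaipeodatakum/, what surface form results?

sovaifeozasaxume

Rule 1 (intervocalic spirantization): /p/ is a stop between vowels /i/ and /e/, so it spirantizes to the fricative [f]. /d/ is a stop between vowels /o/ and /a/, so it spirantizes to the fricative [z]. /t/ is a stop between vowels /a/ and /a/, so it spirantizes to the fricative [s]. /k/ is a stop between vowels /a/ and /u/, so it spirantizes to the fricative [x]. /sovvaipeodatakum/ → sovvaifeozasaxum.
Rule 2 (intervocalic voicing): no segment meets the environment; /sovvaifeozasaxum/ is unchanged.
Rule 3 (degemination): /vv/ is a geminate; the first /v/ deletes. /sovvaifeozasaxum/ → sovaifeozasaxum.
Rule 4 (final e-epenthesis): the form ends in the consonant /m/, so [e] is inserted word-finally. /sovaifeozasaxum/ → sovaifeozasaxume.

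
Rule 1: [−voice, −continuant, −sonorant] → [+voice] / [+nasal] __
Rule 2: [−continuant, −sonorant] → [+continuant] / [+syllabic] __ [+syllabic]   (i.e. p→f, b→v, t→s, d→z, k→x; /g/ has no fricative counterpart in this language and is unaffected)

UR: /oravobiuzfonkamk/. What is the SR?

oravoviuzfongamg

Rule 1 (post-nasal voicing): /k/ is a voiceless stop immediately after the nasal /n/, so it voices to [g]. /k/ is a voiceless stop immediately after the nasal /m/, so it voices to [g]. /oravobiuzfonkamk/ → oravobiuzfongamg.
Rule 2 (intervocalic spirantization): /b/ is a stop between vowels /o/ and /i/, so it spirantizes to the fricative [v]. /oravobiuzfongamg/ → oravoviuzfongamg.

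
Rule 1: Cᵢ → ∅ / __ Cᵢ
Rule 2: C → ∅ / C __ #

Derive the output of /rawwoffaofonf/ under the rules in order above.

Rule 1 (degemination): /ww/ is a geminate; the first /w/ deletes. /ff/ is a geminate; the first /f/ deletes. /rawwoffaofonf/ → rawofaofonf.
Rule 2 (final cluster simplification): /f/ is the second consonant of a word-final cluster /nf/, so it deletes. /rawofaofonf/ → rawofaofon.

rawofaofon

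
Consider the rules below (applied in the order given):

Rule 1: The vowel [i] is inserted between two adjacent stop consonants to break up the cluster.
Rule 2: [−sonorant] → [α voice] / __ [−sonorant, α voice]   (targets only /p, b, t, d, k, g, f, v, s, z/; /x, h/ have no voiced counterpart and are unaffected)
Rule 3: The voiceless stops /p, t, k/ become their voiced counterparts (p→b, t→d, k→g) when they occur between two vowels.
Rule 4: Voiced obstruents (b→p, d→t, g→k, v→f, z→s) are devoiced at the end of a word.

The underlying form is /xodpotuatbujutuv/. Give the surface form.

Rule 1 (stop-cluster i-epenthesis): /d/ and /p/ form a stop–stop cluster, so [i] is inserted between them. /t/ and /b/ form a stop–stop cluster, so [i] is inserted between them. /xodpotuatbujutuv/ → xodipotuatibujutuv.
Rule 2 (regressive voicing assimilation): no segment meets the environment; /xodipotuatibujutuv/ is unchanged.
Rule 3 (intervocalic voicing): /p/ is a voiceless stop between vowels /i/ and /o/, so it voices to [b]. /t/ is a voiceless stop between vowels /o/ and /u/, so it voices to [d]. /t/ is a voiceless stop between vowels /a/ and /i/, so it voices to [d]. /t/ is a voiceless stop between vowels /u/ and /u/, so it voices to [d]. /xodipotuatibujutuv/ → xodiboduadibujuduv.
Rule 4 (final devoicing): /v/ is a voiced obstruent in word-final position, so it devoices to [f]. /xodiboduadibujuduv/ → xodiboduadibujuduf.

xodiboduadibujuduf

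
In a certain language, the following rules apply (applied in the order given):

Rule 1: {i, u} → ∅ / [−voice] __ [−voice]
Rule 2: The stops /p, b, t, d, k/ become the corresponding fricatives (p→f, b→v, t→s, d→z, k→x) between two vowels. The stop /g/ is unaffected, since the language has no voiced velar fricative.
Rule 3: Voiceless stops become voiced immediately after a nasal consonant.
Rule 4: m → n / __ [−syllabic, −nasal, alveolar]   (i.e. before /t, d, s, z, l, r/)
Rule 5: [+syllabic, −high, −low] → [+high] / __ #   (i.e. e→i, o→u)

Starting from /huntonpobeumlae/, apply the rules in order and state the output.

hundonboveunlai

Rule 1 (high vowel syncope): no segment meets the environment; /huntonpobeumlae/ is unchanged.
Rule 2 (intervocalic spirantization): /b/ is a stop between vowels /o/ and /e/, so it spirantizes to the fricative [v]. /huntonpobeumlae/ → huntonpoveumlae.
Rule 3 (post-nasal voicing): /t/ is a voiceless stop immediately after the nasal /n/, so it voices to [d]. /p/ is a voiceless stop immediately after the nasal /n/, so it voices to [b]. /huntonpoveumlae/ → hundonboveumlae.
Rule 4 (nasal place assimilation): /m/ precedes the alveolar consonant /l/, so it assimilates in place to [n]. /hundonboveumlae/ → hundonboveunlae.
Rule 5 (final vowel raising): /e/ is a mid vowel in word-final position, so it raises to [i]. /hundonboveunlae/ → hundonboveunlai.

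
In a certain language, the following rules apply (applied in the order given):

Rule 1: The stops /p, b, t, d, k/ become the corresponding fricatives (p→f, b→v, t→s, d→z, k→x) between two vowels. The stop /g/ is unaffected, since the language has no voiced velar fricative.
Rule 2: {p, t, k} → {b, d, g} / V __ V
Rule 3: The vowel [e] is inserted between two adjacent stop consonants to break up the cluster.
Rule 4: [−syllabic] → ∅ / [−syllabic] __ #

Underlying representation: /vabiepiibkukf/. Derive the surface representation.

Rule 1 (intervocalic spirantization): /b/ is a stop between vowels /a/ and /i/, so it spirantizes to the fricative [v]. /p/ is a stop between vowels /e/ and /i/, so it spirantizes to the fricative [f]. /vabiepiibkukf/ → vaviefiibkukf.
Rule 2 (intervocalic voicing): no segment meets the environment; /vaviefiibkukf/ is unchanged.
Rule 3 (stop-cluster e-epenthesis): /b/ and /k/ form a stop–stop cluster, so [e] is inserted between them. /vaviefiibkukf/ → vaviefiibekukf.
Rule 4 (final cluster simplification): /f/ is the second consonant of a word-final cluster /kf/, so it deletes. /vaviefiibekukf/ → vaviefiibekuk.

vaviefiibekuk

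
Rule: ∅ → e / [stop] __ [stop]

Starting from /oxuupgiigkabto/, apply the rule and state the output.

/p/ and /g/ form a stop–stop cluster, so [e] is inserted between them.
/g/ and /k/ form a stop–stop cluster, so [e] is inserted between them.
/b/ and /t/ form a stop–stop cluster, so [e] is inserted between them.
Surface form: [oxuupegiigekabeto].

oxuupegiigekabeto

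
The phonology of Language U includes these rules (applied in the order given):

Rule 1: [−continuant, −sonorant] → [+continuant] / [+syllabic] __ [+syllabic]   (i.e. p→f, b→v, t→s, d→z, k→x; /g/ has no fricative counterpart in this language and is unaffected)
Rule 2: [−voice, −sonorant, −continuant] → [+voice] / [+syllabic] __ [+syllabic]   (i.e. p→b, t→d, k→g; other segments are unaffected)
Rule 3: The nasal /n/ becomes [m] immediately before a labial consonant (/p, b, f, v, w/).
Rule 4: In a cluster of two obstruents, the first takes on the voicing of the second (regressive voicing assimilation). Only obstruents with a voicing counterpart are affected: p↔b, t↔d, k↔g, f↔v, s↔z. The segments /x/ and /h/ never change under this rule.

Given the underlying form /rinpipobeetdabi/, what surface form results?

rimpifoveeddavi

Rule 1 (intervocalic spirantization): /p/ is a stop between vowels /i/ and /o/, so it spirantizes to the fricative [f]. /b/ is a stop between vowels /o/ and /e/, so it spirantizes to the fricative [v]. /b/ is a stop between vowels /a/ and /i/, so it spirantizes to the fricative [v]. /rinpipobeetdabi/ → rinpifoveetdavi.
Rule 2 (intervocalic voicing): no segment meets the environment; /rinpifoveetdavi/ is unchanged.
Rule 3 (nasal place assimilation): /n/ precedes the labial consonant /p/, so it assimilates in place to [m]. /rinpifoveetdavi/ → rimpifoveetdavi.
Rule 4 (regressive voicing assimilation): /t/ precedes the voiced obstruent /d/, so it voices to [d] by assimilation. /rimpifoveetdavi/ → rimpifoveeddavi.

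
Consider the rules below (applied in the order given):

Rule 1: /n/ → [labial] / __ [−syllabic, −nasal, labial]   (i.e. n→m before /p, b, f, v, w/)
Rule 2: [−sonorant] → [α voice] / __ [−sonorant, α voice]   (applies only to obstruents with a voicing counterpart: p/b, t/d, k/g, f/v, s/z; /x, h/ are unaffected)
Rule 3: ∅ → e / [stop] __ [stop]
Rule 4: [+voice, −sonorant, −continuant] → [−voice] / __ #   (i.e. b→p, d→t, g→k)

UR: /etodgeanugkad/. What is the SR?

Rule 1 (nasal place assimilation): no segment meets the environment; /etodgeanugkad/ is unchanged.
Rule 2 (regressive voicing assimilation): /g/ precedes the voiceless obstruent /k/, so it devoices to [k] by assimilation. /etodgeanugkad/ → etodgeanukkad.
Rule 3 (stop-cluster e-epenthesis): /d/ and /g/ form a stop–stop cluster, so [e] is inserted between them. /k/ and /k/ form a stop–stop cluster, so [e] is inserted between them. /etodgeanukkad/ → etodegeanukekad.
Rule 4 (final devoicing): /d/ is a voiced stop in word-final position, so it devoices to [t]. /etodegeanukekad/ → etodegeanukekat.

etodegeanukekat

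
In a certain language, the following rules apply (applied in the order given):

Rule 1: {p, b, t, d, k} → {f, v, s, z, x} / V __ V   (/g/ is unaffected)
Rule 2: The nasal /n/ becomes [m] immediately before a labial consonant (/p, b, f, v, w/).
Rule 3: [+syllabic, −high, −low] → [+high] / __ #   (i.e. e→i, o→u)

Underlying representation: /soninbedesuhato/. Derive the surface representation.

Rule 1 (intervocalic spirantization): /d/ is a stop between vowels /e/ and /e/, so it spirantizes to the fricative [z]. /t/ is a stop between vowels /a/ and /o/, so it spirantizes to the fricative [s]. /soninbedesuhato/ → soninbezesuhaso.
Rule 2 (nasal place assimilation): /n/ precedes the labial consonant /b/, so it assimilates in place to [m]. /soninbezesuhaso/ → sonimbezesuhaso.
Rule 3 (final vowel raising): /o/ is a mid vowel in word-final position, so it raises to [u]. /sonimbezesuhaso/ → sonimbezesuhasu.

sonimbezesuhasu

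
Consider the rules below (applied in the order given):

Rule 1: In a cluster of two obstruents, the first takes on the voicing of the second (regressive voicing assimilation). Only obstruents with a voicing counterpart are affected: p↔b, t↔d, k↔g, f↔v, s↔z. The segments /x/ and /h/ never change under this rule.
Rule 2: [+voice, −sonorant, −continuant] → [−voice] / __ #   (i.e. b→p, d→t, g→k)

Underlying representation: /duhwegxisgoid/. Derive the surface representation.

Rule 1 (regressive voicing assimilation): /g/ precedes the voiceless obstruent /x/, so it devoices to [k] by assimilation. /s/ precedes the voiced obstruent /g/, so it voices to [z] by assimilation. /duhwegxisgoid/ → duhwekxizgoid.
Rule 2 (final devoicing): /d/ is a voiced stop in word-final position, so it devoices to [t]. /duhwekxizgoid/ → duhwekxizgoit.

duhwekxizgoit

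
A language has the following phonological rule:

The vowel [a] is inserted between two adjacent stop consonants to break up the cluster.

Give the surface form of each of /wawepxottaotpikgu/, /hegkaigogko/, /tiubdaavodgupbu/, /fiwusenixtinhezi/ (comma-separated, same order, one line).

wawepxotataotapikagu, hegakaigogako, tiubadaavodagupabu, fiwusenixtinhezi

/wawepxottaotpikgu/: /t/ and /t/ form a stop–stop cluster, so [a] is inserted between them. /t/ and /p/ form a stop–stop cluster, so [a] is inserted between them. /k/ and /g/ form a stop–stop cluster, so [a] is inserted between them. → [wawepxotataotapikagu].
/hegkaigogko/: /g/ and /k/ form a stop–stop cluster, so [a] is inserted between them. /g/ and /k/ form a stop–stop cluster, so [a] is inserted between them. → [hegakaigogako].
/tiubdaavodgupbu/: /b/ and /d/ form a stop–stop cluster, so [a] is inserted between them. /d/ and /g/ form a stop–stop cluster, so [a] is inserted between them. /p/ and /b/ form a stop–stop cluster, so [a] is inserted between them. → [tiubadaavodagupabu].
/fiwusenixtinhezi/: the rule's environment is not met; surfaces unchanged as [fiwusenixtinhezi].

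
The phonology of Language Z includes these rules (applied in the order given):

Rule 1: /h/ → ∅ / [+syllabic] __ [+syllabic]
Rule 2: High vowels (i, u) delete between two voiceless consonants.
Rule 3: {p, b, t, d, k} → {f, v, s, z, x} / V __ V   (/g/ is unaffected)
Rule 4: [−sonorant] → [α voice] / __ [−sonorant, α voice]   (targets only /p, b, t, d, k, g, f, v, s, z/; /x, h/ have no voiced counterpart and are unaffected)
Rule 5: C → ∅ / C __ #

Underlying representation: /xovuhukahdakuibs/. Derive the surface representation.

Rule 1 (intervocalic h-deletion): /h/ occurs between vowels /u/ and /u/, so it deletes. /xovuhukahdakuibs/ → xovuukahdakuibs.
Rule 2 (high vowel syncope): no segment meets the environment; /xovuukahdakuibs/ is unchanged.
Rule 3 (intervocalic spirantization): /k/ is a stop between vowels /u/ and /a/, so it spirantizes to the fricative [x]. /k/ is a stop between vowels /a/ and /u/, so it spirantizes to the fricative [x]. /xovuukahdakuibs/ → xovuuxahdaxuibs.
Rule 4 (regressive voicing assimilation): /b/ precedes the voiceless obstruent /s/, so it devoices to [p] by assimilation. /xovuuxahdaxuibs/ → xovuuxahdaxuips.
Rule 5 (final cluster simplification): /s/ is the second consonant of a word-final cluster /ps/, so it deletes. /xovuuxahdaxuips/ → xovuuxahdaxuip.

xovuuxahdaxuip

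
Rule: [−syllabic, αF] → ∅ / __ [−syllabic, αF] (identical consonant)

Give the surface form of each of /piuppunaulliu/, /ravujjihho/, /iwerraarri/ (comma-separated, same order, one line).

/piuppunaulliu/: /pp/ is a geminate; the first /p/ deletes. /ll/ is a geminate; the first /l/ deletes. → [piupunauliu].
/ravujjihho/: /jj/ is a geminate; the first /j/ deletes. /hh/ is a geminate; the first /h/ deletes. → [ravujiho].
/iwerraarri/: /rr/ is a geminate; the first /r/ deletes. /rr/ is a geminate; the first /r/ deletes. → [iweraari].

piupunauliu, ravujiho, iweraari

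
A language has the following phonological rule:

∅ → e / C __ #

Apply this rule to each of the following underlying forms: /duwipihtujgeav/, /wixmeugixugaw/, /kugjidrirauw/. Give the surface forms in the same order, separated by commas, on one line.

duwipihtujgeave, wixmeugixugawe, kugjidrirauwe

/duwipihtujgeav/: the form ends in the consonant /v/, so [e] is inserted word-finally. → [duwipihtujgeave].
/wixmeugixugaw/: the form ends in the consonant /w/, so [e] is inserted word-finally. → [wixmeugixugawe].
/kugjidrirauw/: the form ends in the consonant /w/, so [e] is inserted word-finally. → [kugjidrirauwe].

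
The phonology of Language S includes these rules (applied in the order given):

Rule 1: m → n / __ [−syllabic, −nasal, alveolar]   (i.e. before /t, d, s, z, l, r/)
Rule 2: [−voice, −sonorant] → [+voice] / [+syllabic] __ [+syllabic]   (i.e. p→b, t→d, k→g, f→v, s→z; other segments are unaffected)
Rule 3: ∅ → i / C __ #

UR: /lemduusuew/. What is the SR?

Rule 1 (nasal place assimilation): /m/ precedes the alveolar consonant /d/, so it assimilates in place to [n]. /lemduusuew/ → lenduusuew.
Rule 2 (intervocalic voicing): /s/ is a voiceless obstruent between vowels /u/ and /u/, so it voices to [z]. /lenduusuew/ → lenduuzuew.
Rule 3 (final i-epenthesis): the form ends in the consonant /w/, so [i] is inserted word-finally. /lenduuzuew/ → lenduuzuewi.

lenduuzuewi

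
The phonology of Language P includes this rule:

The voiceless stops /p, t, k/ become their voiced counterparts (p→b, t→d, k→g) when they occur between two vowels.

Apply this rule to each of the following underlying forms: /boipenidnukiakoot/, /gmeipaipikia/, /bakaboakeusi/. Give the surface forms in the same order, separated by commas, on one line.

/boipenidnukiakoot/: /p/ is a voiceless stop between vowels /i/ and /e/, so it voices to [b]. /k/ is a voiceless stop between vowels /u/ and /i/, so it voices to [g]. /k/ is a voiceless stop between vowels /a/ and /o/, so it voices to [g]. → [boibenidnugiagoot].
/gmeipaipikia/: /p/ is a voiceless stop between vowels /i/ and /a/, so it voices to [b]. /p/ is a voiceless stop between vowels /i/ and /i/, so it voices to [b]. /k/ is a voiceless stop between vowels /i/ and /i/, so it voices to [g]. → [gmeibaibigia].
/bakaboakeusi/: /k/ is a voiceless stop between vowels /a/ and /a/, so it voices to [g]. /k/ is a voiceless stop between vowels /a/ and /e/, so it voices to [g]. → [bagaboageusi].

boibenidnugiagoot, gmeibaibigia, bagaboageusi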